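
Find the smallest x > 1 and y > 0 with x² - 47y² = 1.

We seek the smallest positive integers (x, y) with x² - 47y² = 1, i.e., x² = 47y² + 1.
Try successive y values:
y = 1: x² = 47·1² + 1 = 48, not a perfect square
y = 2: x² = 47·2² + 1 = 189, not a perfect square
y = 3: x² = 47·3² + 1 = 424, not a perfect square
... continuing the search (or via continued fractions) ...
y = 7: x² = 47·7² + 1 = 2304, x = 48 ✓

Verify: 48² - 47·7² = 2304 - 2303 = 1 ✓

x = 48, y = 7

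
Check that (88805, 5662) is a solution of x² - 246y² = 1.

Compute x² = 88805² = 7886328025
Compute 246y² = 246·5662² = 246·32058244 = 7886328024
x² - 246y² = 7886328025 - 7886328024 = 1
Since this equals 1, (88805, 5662) is a solution.

Yes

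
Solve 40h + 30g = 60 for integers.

Step 1: Check solvability.
gcd(40, 30) = 10
Since 10 divides 60, solutions exist.

Step 2: Apply extended Euclidean algorithm to find gcd.
We find integers such that 40*x0 + 30*y0 = 10

Step 3: Scale the particular solution.
Multiply by 60/10 = 6:
h = 6, g = -6

Step 4: Verify.
40*(6) + 30*(-6) = 60 = 60 ✓

h = 6, g = -6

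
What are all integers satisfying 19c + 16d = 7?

Step 1: Compute gcd(19, 16) = 1.
Since 1 divides 7, solutions exist.

Step 2: Find a particular solution using extended Euclidean algorithm.
We get c₀ = -35, d₀ = 42.
Check: 19*-35 + 16*42 = 7 = 7 ✓

Step 3: Write the general solution.
c = -35 + (16/1)t = -35 + 16t
d = 42 - (19/1)t = 42 - 19t
for any integer t.

c = -35 + 16t, d = 42 - 19t for integer t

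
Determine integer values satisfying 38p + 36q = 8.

Step 1: Check solvability.
gcd(38, 36) = 2
Since 2 divides 8, solutions exist.

Step 2: Apply extended Euclidean algorithm to find gcd.
We find integers such that 38*x0 + 36*y0 = 2

Step 3: Scale the particular solution.
Multiply by 8/2 = 4:
p = 4, q = -4

Step 4: Verify.
38*(4) + 36*(-4) = 8 = 8 ✓

p = 4, q = -4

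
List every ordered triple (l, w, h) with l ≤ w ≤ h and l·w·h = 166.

Iterate l from 1 to ⌊166^(1/3)⌋. For each l dividing 166, iterate w ≥ l with w dividing 166/l, and set h = 166/(l·w).
Triples found (2): (1×1×166), (1×2×83)

(1×1×166), (1×2×83)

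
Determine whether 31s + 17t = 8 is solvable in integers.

Step 1: Compute gcd(31, 17).
gcd(31, 17) = 1

Step 2: Check divisibility.
Does 1 divide 8? 8 = 1 x 8, so yes.

By the theorem on linear Diophantine equations, 31s + 17t = 8 has integer solutions if and only if gcd(31, 17) divides 8. Since 1 | 8, solutions exist.

Yes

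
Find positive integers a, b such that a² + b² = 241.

Search for a with 241 - a² a perfect square.
a = 4: 241 - 4² = 241 - 16 = 225 = 15² ✓
So a = 4, b = 15.

a = 4, b = 15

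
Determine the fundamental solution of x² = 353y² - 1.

We need x² = 353y² - 1. Try successive y:
y = 1: x² = 353·1² - 1 = 352, not a perfect square
y = 2: x² = 353·2² - 1 = 1411, not a perfect square
y = 3: x² = 353·3² - 1 = 3176, not a perfect square
...
y = 3793: x² = 353·3793² - 1 = 5078557696 = 71264² ✓
Check: 71264² - 353·3793² = 5078557696 - 5078557697 = -1 ✓

x = 71264, y = 3793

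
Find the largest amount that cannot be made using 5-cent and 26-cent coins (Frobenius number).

For two coprime denominations a and b, the Frobenius number (largest value not representable as a non-negative combination) is ab - a - b.
Here gcd(5, 26) = 1, so they are coprime.
F(5, 26) = 5·26 - 5 - 26 = 130 - 31 = 99

99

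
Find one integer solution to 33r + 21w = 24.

Step 1: Check solvability.
gcd(33, 21) = 3
Since 3 divides 24, solutions exist.

Step 2: Apply extended Euclidean algorithm to find gcd.
We find integers such that 33*x0 + 21*y0 = 3

Step 3: Scale the particular solution.
Multiply by 24/3 = 8:
r = 16, w = -24

Step 4: Verify.
33*(16) + 21*(-24) = 24 = 24 ✓

r = 16, w = -24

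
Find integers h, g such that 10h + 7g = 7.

Step 1: Check solvability.
gcd(10, 7) = 1
Since 1 divides 7, solutions exist.

Step 2: Apply extended Euclidean algorithm to find gcd.
We find integers such that 10*x0 + 7*y0 = 1

Step 3: Scale the particular solution.
Multiply by 7/1 = 7:
h = -14, g = 21

Step 4: Verify.
10*(-14) + 7*(21) = 7 = 7 ✓

h = -14, g = 21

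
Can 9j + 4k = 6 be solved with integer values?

Step 1: Compute gcd(9, 4).
gcd(9, 4) = 1

Step 2: Check divisibility.
Does 1 divide 6? 6 = 1 x 6, so yes.

By the theorem on linear Diophantine equations, 9j + 4k = 6 has integer solutions if and only if gcd(9, 4) divides 6. Since 1 | 6, solutions exist.

Yes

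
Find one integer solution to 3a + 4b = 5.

Step 1: Check solvability.
gcd(3, 4) = 1
Since 1 divides 5, solutions exist.

Step 2: Apply extended Euclidean algorithm to find gcd.
We find integers such that 3*x0 + 4*y0 = 1

Step 3: Scale the particular solution.
Multiply by 5/1 = 5:
a = -5, b = 5

Step 4: Verify.
3*(-5) + 4*(5) = 5 = 5 ✓

a = -5, b = 5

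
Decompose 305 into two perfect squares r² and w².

We need to find integers r, w > 0 such that r² + w² = 305.
Trying r = 4: w² = 305 - 4² = 305 - 16 = 289
w = 17
Check: 4² + 17² = 16 + 289 = 305 ✓

305 = 4² + 17²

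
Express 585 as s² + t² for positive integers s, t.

We need to find integers s, t > 0 such that s² + t² = 585.
Trying s = 3: t² = 585 - 3² = 585 - 9 = 576
t = 24
Check: 3² + 24² = 9 + 576 = 585 ✓

585 = 3² + 24²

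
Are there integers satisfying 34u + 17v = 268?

Step 1: Compute gcd(34, 17).
gcd(34, 17) = 17

Step 2: Check divisibility.
Does 17 divide 268? 268 = 17 x 15 + 13, so no.

By the theorem on linear Diophantine equations, 34u + 17v = 268 has integer solutions if and only if gcd(34, 17) divides 268. Since 17 does not divide 268, no solutions exist.

No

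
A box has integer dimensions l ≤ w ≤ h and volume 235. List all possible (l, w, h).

Iterate l from 1 to ⌊235^(1/3)⌋. For each l dividing 235, iterate w ≥ l with w dividing 235/l, and set h = 235/(l·w).
Triples found (2): (1×1×235), (1×5×47)

(1×1×235), (1×5×47)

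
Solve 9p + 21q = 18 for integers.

Step 1: Check solvability.
gcd(9, 21) = 3
Since 3 divides 18, solutions exist.

Step 2: Apply extended Euclidean algorithm to find gcd.
We find integers such that 9*x0 + 21*y0 = 3

Step 3: Scale the particular solution.
Multiply by 18/3 = 6:
p = -12, q = 6

Step 4: Verify.
9*(-12) + 21*(6) = 18 = 18 ✓

p = -12, q = 6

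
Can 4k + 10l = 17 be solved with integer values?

Step 1: Compute gcd(4, 10).
gcd(4, 10) = 2

Step 2: Check divisibility.
Does 2 divide 17? 17 = 2 x 8 + 1, so no.

By the theorem on linear Diophantine equations, 4k + 10l = 17 has integer solutions if and only if gcd(4, 10) divides 17. Since 2 does not divide 17, no solutions exist.

No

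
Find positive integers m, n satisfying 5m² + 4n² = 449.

Try small values of m and check whether (449 - 5m²)/4 is a perfect square.
m = 5: 5·5² = 125, so 4n² = 449 - 125 = 324, giving n² = 81, n = 9.
Check: 5·5² + 4·9² = 125 + 324 = 449 ✓

m = 5, n = 9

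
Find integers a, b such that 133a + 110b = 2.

Step 1: Check solvability.
gcd(133, 110) = 1
Since 1 divides 2, solutions exist.

Step 2: Apply extended Euclidean algorithm to find gcd.
We find integers such that 133*x0 + 110*y0 = 1

Step 3: Scale the particular solution.
Multiply by 2/1 = 2:
a = -86, b = 104

Step 4: Verify.
133*(-86) + 110*(104) = 2 = 2 ✓

a = -86, b = 104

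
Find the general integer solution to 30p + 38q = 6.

Step 1: Compute gcd(30, 38) = 2.
Since 2 divides 6, solutions exist.

Step 2: Find a particular solution using extended Euclidean algorithm.
We get p₀ = -15, q₀ = 12.
Check: 30*-15 + 38*12 = 6 = 6 ✓

Step 3: Write the general solution.
p = -15 + (38/2)t = -15 + 19t
q = 12 - (30/2)t = 12 - 15t
for any integer t.

p = -15 + 19t, q = 12 - 15t for integer t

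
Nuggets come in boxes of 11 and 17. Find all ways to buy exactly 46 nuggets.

We need non-negative integers (x, y) with 11x + 17y = 46.
For each x in 0..4, check if 46 - 11x is a non-negative multiple of 17.
No x yields an integer y ≥ 0.

No solution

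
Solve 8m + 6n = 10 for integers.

Step 1: Check solvability.
gcd(8, 6) = 2
Since 2 divides 10, solutions exist.

Step 2: Apply extended Euclidean algorithm to find gcd.
We find integers such that 8*x0 + 6*y0 = 2

Step 3: Scale the particular solution.
Multiply by 10/2 = 5:
m = 5, n = -5

Step 4: Verify.
8*(5) + 6*(-5) = 10 = 10 ✓

m = 5, n = -5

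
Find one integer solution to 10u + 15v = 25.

Step 1: Check solvability.
gcd(10, 15) = 5
Since 5 divides 25, solutions exist.

Step 2: Apply extended Euclidean algorithm to find gcd.
We find integers such that 10*x0 + 15*y0 = 5

Step 3: Scale the particular solution.
Multiply by 25/5 = 5:
u = -5, v = 5

Step 4: Verify.
10*(-5) + 15*(5) = 25 = 25 ✓

u = -5, v = 5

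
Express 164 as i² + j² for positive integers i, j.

We need to find integers i, j > 0 such that i² + j² = 164.
Trying i = 8: j² = 164 - 8² = 164 - 64 = 100
j = 10
Check: 8² + 10² = 64 + 100 = 164 ✓

164 = 8² + 10²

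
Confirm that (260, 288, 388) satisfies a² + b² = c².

Compute a² + b² = 260² + 288² = 67600 + 82944 = 150544
Compute c² = 388² = 150544
Since 150544 = 150544, confirmed.

Yes, it is a Pythagorean triple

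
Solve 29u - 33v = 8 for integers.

Step 1: Check solvability.
gcd(29, 33) = 1
Since 1 divides 8, solutions exist.

Step 2: Apply extended Euclidean algorithm to find gcd.
We find integers such that 29*x0 + 33*y0 = 1

Step 3: Scale the particular solution.
Multiply by 8/1 = 8:
u = 64, v = 56

Step 4: Verify.
29*(64) - 33*(56) = 8 = 8 ✓

u = 64, v = 56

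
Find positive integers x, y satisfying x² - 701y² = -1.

We need x² = 701y² - 1. Try successive y:
y = 1: x² = 701·1² - 1 = 700, not a perfect square
y = 2: x² = 701·2² - 1 = 2803, not a perfect square
y = 3: x² = 701·3² - 1 = 6308, not a perfect square
...
y = 445: x² = 701·445² - 1 = 138815524 = 11782² ✓
Check: 11782² - 701·445² = 138815524 - 138815525 = -1 ✓

x = 11782, y = 445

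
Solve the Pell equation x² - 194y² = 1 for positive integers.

We seek the smallest positive integers (x, y) with x² - 194y² = 1, i.e., x² = 194y² + 1.
Try successive y values:
y = 1: x² = 194·1² + 1 = 195, not a perfect square
y = 2: x² = 194·2² + 1 = 777, not a perfect square
y = 3: x² = 194·3² + 1 = 1747, not a perfect square
... continuing the search (or via continued fractions) ...
y = 14: x² = 194·14² + 1 = 38025, x = 195 ✓

Verify: 195² - 194·14² = 38025 - 38024 = 1 ✓

x = 195, y = 14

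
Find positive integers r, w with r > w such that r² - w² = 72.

Factor: r² - w² = (r+w)(r-w) = 72.
We need two factors of 72 with the same parity.
Use r+w = 36 and r-w = 2 (product 36·2 = 72).
Adding: 2r = 38, so r = 19.
Subtracting: 2w = 34, so w = 17.
Check: 19² - 17² = 361 - 289 = 72 ✓

r = 19, w = 17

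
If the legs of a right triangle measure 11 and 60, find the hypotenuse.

c² = a² + b² = 11² + 60² = 121 + 3600 = 3721
c = 61

61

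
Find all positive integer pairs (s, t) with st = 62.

The positive divisors of 62 are: 1, 2, 31, 62.
Each divisor d gives the pair (d, 62/d):
(1, 62), (2, 31), (31, 2), (62, 1)

(1, 62), (2, 31), (31, 2), (62, 1)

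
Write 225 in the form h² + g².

We need to find integers h, g > 0 such that h² + g² = 225.
Trying h = 9: g² = 225 - 9² = 225 - 81 = 144
g = 12
Check: 9² + 12² = 81 + 144 = 225 ✓

225 = 9² + 12²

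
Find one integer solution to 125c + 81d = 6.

Step 1: Check solvability.
gcd(125, 81) = 1
Since 1 divides 6, solutions exist.

Step 2: Apply extended Euclidean algorithm to find gcd.
We find integers such that 125*x0 + 81*y0 = 1

Step 3: Scale the particular solution.
Multiply by 6/1 = 6:
c = 210, d = -324

Step 4: Verify.
125*(210) + 81*(-324) = 6 = 6 ✓

c = 210, d = -324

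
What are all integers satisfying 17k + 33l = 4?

Step 1: Compute gcd(17, 33) = 1.
Since 1 divides 4, solutions exist.

Step 2: Find a particular solution using extended Euclidean algorithm.
We get k₀ = 8, l₀ = -4.
Check: 17*8 + 33*-4 = 4 = 4 ✓

Step 3: Write the general solution.
k = 8 + (33/1)t = 8 + 33t
l = -4 - (17/1)t = -4 - 17t
for any integer t.

k = 8 + 33t, l = -4 - 17t for integer t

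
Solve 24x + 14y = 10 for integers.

Step 1: Check solvability.
gcd(24, 14) = 2
Since 2 divides 10, solutions exist.

Step 2: Apply extended Euclidean algorithm to find gcd.
We find integers such that 24*x0 + 14*y0 = 2

Step 3: Scale the particular solution.
Multiply by 10/2 = 5:
x = 15, y = -25

Step 4: Verify.
24*(15) + 14*(-25) = 10 = 10 ✓

x = 15, y = -25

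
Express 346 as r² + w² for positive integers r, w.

We need to find integers r, w > 0 such that r² + w² = 346.
Trying r = 11: w² = 346 - 11² = 346 - 121 = 225
w = 15
Check: 11² + 15² = 121 + 225 = 346 ✓

346 = 11² + 15²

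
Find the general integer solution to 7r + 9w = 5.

Step 1: Compute gcd(7, 9) = 1.
Since 1 divides 5, solutions exist.

Step 2: Find a particular solution using extended Euclidean algorithm.
We get r₀ = 20, w₀ = -15.
Check: 7*20 + 9*-15 = 5 = 5 ✓

Step 3: Write the general solution.
r = 20 + (9/1)t = 20 + 9t
w = -15 - (7/1)t = -15 - 7t
for any integer t.

r = 20 + 9t, w = -15 - 7t for integer t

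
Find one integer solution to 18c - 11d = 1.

Step 1: Check solvability.
gcd(18, 11) = 1
Since 1 divides 1, solutions exist.

Step 2: Apply extended Euclidean algorithm to find gcd.
We find integers such that 18*x0 + 11*y0 = 1

Step 3: Scale the particular solution.
Multiply by 1/1 = 1:
c = -3, d = -5

Step 4: Verify.
18*(-3) - 11*(-5) = 1 = 1 ✓

c = -3, d = -5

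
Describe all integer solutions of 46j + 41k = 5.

Step 1: Compute gcd(46, 41) = 1.
Since 1 divides 5, solutions exist.

Step 2: Find a particular solution using extended Euclidean algorithm.
We get j₀ = -40, k₀ = 45.
Check: 46*-40 + 41*45 = 5 = 5 ✓

Step 3: Write the general solution.
j = -40 + (41/1)t = -40 + 41t
k = 45 - (46/1)t = 45 - 46t
for any integer t.

j = -40 + 41t, k = 45 - 46t for integer t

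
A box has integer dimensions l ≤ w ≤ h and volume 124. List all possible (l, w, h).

Iterate l from 1 to ⌊124^(1/3)⌋. For each l dividing 124, iterate w ≥ l with w dividing 124/l, and set h = 124/(l·w).
Triples found (4): (1×1×124), (1×2×62), (1×4×31), (2×2×31)

(1×1×124), (1×2×62), (1×4×31), (2×2×31)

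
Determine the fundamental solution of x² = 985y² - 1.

We need x² = 985y² - 1. Try successive y:
y = 1: x² = 985·1² - 1 = 984, not a perfect square
y = 2: x² = 985·2² - 1 = 3939, not a perfect square
y = 3: x² = 985·3² - 1 = 8864, not a perfect square
...
y = 13: x² = 985·13² - 1 = 166464 = 408² ✓
Check: 408² - 985·13² = 166464 - 166465 = -1 ✓

x = 408, y = 13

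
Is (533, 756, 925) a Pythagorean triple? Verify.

Compute a² + b² = 533² + 756² = 284089 + 571536 = 855625
Compute c² = 925² = 855625
Since 855625 = 855625, confirmed.

Yes, it is a Pythagorean triple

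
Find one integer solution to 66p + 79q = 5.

Step 1: Check solvability.
gcd(66, 79) = 1
Since 1 divides 5, solutions exist.

Step 2: Apply extended Euclidean algorithm to find gcd.
We find integers such that 66*x0 + 79*y0 = 1

Step 3: Scale the particular solution.
Multiply by 5/1 = 5:
p = 30, q = -25

Step 4: Verify.
66*(30) + 79*(-25) = 5 = 5 ✓

p = 30, q = -25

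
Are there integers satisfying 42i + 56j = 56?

Step 1: Compute gcd(42, 56).
gcd(42, 56) = 14

Step 2: Check divisibility.
Does 14 divide 56? 56 = 14 x 4, so yes.

By the theorem on linear Diophantine equations, 42i + 56j = 56 has integer solutions if and only if gcd(42, 56) divides 56. Since 14 | 56, solutions exist.

Yes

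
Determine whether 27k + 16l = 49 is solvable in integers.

Step 1: Compute gcd(27, 16).
gcd(27, 16) = 1

Step 2: Check divisibility.
Does 1 divide 49? 49 = 1 x 49, so yes.

By the theorem on linear Diophantine equations, 27k + 16l = 49 has integer solutions if and only if gcd(27, 16) divides 49. Since 1 | 49, solutions exist.

Yes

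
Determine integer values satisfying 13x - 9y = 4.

Step 1: Check solvability.
gcd(13, 9) = 1
Since 1 divides 4, solutions exist.

Step 2: Apply extended Euclidean algorithm to find gcd.
We find integers such that 13*x0 + 9*y0 = 1

Step 3: Scale the particular solution.
Multiply by 4/1 = 4:
x = -8, y = -12

Step 4: Verify.
13*(-8) - 9*(-12) = 4 = 4 ✓

x = -8, y = -12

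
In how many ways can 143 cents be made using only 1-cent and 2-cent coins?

We need non-negative integers (x, y) with 1x + 2y = 143.
For each x from 0 to 143, check if (143 - 1x) is a non-negative multiple of 2.
Solutions (x, y): (1,71), (3,70), (5,69), (7,68), ...
Count: 72

72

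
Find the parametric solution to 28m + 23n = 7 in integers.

Step 1: Compute gcd(28, 23) = 1.
Since 1 divides 7, solutions exist.

Step 2: Find a particular solution using extended Euclidean algorithm.
We get m₀ = -63, n₀ = 77.
Check: 28*-63 + 23*77 = 7 = 7 ✓

Step 3: Write the general solution.
m = -63 + (23/1)t = -63 + 23t
n = 77 - (28/1)t = 77 - 28t
for any integer t.

m = -63 + 23t, n = 77 - 28t for integer t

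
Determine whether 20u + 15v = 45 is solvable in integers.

Step 1: Compute gcd(20, 15).
gcd(20, 15) = 5

Step 2: Check divisibility.
Does 5 divide 45? 45 = 5 x 9, so yes.

By the theorem on linear Diophantine equations, 20u + 15v = 45 has integer solutions if and only if gcd(20, 15) divides 45. Since 5 | 45, solutions exist.

Yes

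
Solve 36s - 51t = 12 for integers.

Step 1: Check solvability.
gcd(36, 51) = 3
Since 3 divides 12, solutions exist.

Step 2: Apply extended Euclidean algorithm to find gcd.
We find integers such that 36*x0 + 51*y0 = 3

Step 3: Scale the particular solution.
Multiply by 12/3 = 4:
s = -28, t = -20

Step 4: Verify.
36*(-28) - 51*(-20) = 12 = 12 ✓

s = -28, t = -20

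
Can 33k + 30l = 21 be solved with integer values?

Step 1: Compute gcd(33, 30).
gcd(33, 30) = 3

Step 2: Check divisibility.
Does 3 divide 21? 21 = 3 x 7, so yes.

By the theorem on linear Diophantine equations, 33k + 30l = 21 has integer solutions if and only if gcd(33, 30) divides 21. Since 3 | 21, solutions exist.

Yes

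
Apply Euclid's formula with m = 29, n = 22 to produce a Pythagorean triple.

a = m² - n² = 29² - 22² = 841 - 484 = 357
b = 2mn = 2·29·22 = 1276
c = m² + n² = 841 + 484 = 1325
Verify: 357² + 1276² = 127449 + 1628176 = 1755625 = 1325² ✓

(357, 1276, 1325)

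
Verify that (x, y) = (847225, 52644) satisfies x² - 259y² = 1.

Compute x² = 847225² = 717790200625
Compute 259y² = 259·52644² = 259·2771390736 = 717790200624
x² - 259y² = 717790200625 - 717790200624 = 1
Since this equals 1, (847225, 52644) is a solution.

Yes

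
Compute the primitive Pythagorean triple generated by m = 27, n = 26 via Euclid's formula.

a = m² - n² = 27² - 26² = 729 - 676 = 53
b = 2mn = 2·27·26 = 1404
c = m² + n² = 729 + 676 = 1405
Verify: 53² + 1404² = 2809 + 1971216 = 1974025 = 1405² ✓

(53, 1404, 1405)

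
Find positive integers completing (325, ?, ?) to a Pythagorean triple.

We need the other leg and hypotenuse such that 325² + x² = c².
Take x = 228, c = 397: 325² + 228² = 105625 + 51984 = 157609 = 397² ✓
Triple: (325, 228, 397)

(325, 228, 397)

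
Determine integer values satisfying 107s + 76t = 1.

Step 1: Check solvability.
gcd(107, 76) = 1
Since 1 divides 1, solutions exist.

Step 2: Apply extended Euclidean algorithm to find gcd.
We find integers such that 107*x0 + 76*y0 = 1

Step 3: Scale the particular solution.
Multiply by 1/1 = 1:
s = 27, t = -38

Step 4: Verify.
107*(27) + 76*(-38) = 1 = 1 ✓

s = 27, t = -38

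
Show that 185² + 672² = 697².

Compute a² + b²:
185² + 672² = 34225 + 451584 = 485809
Compute c²:
697² = 485809
Since 485809 = 485809, it is a Pythagorean triple.

Yes, it is a Pythagorean triple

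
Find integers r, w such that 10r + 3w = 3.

Step 1: Check solvability.
gcd(10, 3) = 1
Since 1 divides 3, solutions exist.

Step 2: Apply extended Euclidean algorithm to find gcd.
We find integers such that 10*x0 + 3*y0 = 1

Step 3: Scale the particular solution.
Multiply by 3/1 = 3:
r = 3, w = -9

Step 4: Verify.
10*(3) + 3*(-9) = 3 = 3 ✓

r = 3, w = -9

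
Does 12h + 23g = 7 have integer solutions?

Step 1: Compute gcd(12, 23).
gcd(12, 23) = 1

Step 2: Check divisibility.
Does 1 divide 7? 7 = 1 x 7, so yes.

By the theorem on linear Diophantine equations, 12h + 23g = 7 has integer solutions if and only if gcd(12, 23) divides 7. Since 1 | 7, solutions exist.

Yes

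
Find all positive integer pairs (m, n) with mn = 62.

The positive divisors of 62 are: 1, 2, 31, 62.
Each divisor d gives the pair (d, 62/d):
(1, 62), (2, 31), (31, 2), (62, 1)

(1, 62), (2, 31), (31, 2), (62, 1)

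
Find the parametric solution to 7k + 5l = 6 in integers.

Step 1: Compute gcd(7, 5) = 1.
Since 1 divides 6, solutions exist.

Step 2: Find a particular solution using extended Euclidean algorithm.
We get k₀ = -12, l₀ = 18.
Check: 7*-12 + 5*18 = 6 = 6 ✓

Step 3: Write the general solution.
k = -12 + (5/1)t = -12 + 5t
l = 18 - (7/1)t = 18 - 7t
for any integer t.

k = -12 + 5t, l = 18 - 7t for integer t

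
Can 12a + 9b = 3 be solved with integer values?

Step 1: Compute gcd(12, 9).
gcd(12, 9) = 3

Step 2: Check divisibility.
Does 3 divide 3? 3 = 3 x 1, so yes.

By the theorem on linear Diophantine equations, 12a + 9b = 3 has integer solutions if and only if gcd(12, 9) divides 3. Since 3 | 3, solutions exist.

Yes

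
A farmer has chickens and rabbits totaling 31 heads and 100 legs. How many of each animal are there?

Let c = chickens, r = rabbits.
Heads: c + r = 31
Legs: 2c + 4r = 100
From the first equation, c = 31 - r. Substitute:
2(31 - r) + 4r = 100
62 + 2r = 100
r = (100 - 62)/2 = 19
c = 31 - 19 = 12

Chickens: 12, Rabbits: 19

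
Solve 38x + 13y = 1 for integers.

Step 1: Check solvability.
gcd(38, 13) = 1
Since 1 divides 1, solutions exist.

Step 2: Apply extended Euclidean algorithm to find gcd.
We find integers such that 38*x0 + 13*y0 = 1

Step 3: Scale the particular solution.
Multiply by 1/1 = 1:
x = -1, y = 3

Step 4: Verify.
38*(-1) + 13*(3) = 1 = 1 ✓

x = -1, y = 3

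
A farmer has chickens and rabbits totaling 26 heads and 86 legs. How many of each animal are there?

Let c = chickens, r = rabbits.
Heads: c + r = 26
Legs: 2c + 4r = 86
From the first equation, c = 26 - r. Substitute:
2(26 - r) + 4r = 86
52 + 2r = 86
r = (86 - 52)/2 = 17
c = 26 - 17 = 9

Chickens: 9, Rabbits: 17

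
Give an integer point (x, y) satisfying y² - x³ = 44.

Try small integer x values and check whether x³ + 44 is a perfect square.
x = 5: x³ + 44 = 5³ + 44 = 125 + 44 = 169
Is 169 a perfect square? 13² = 169 ✓
So (x, y) = (5, -13) is a solution.

x = 5, y = -13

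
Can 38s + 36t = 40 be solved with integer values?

Step 1: Compute gcd(38, 36).
gcd(38, 36) = 2

Step 2: Check divisibility.
Does 2 divide 40? 40 = 2 x 20, so yes.

By the theorem on linear Diophantine equations, 38s + 36t = 40 has integer solutions if and only if gcd(38, 36) divides 40. Since 2 | 40, solutions exist.

Yes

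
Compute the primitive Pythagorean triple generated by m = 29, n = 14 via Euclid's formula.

a = m² - n² = 841 - 196 = 645
b = 2mn = 2·29·14 = 812
c = m² + n² = 841 + 196 = 1037
Verify: 645² + 812² = 416025 + 659344 = 1075369 = 1037² ✓

(645, 812, 1037)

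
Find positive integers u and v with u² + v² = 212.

We need to find integers u, v > 0 such that u² + v² = 212.
Trying u = 4: v² = 212 - 4² = 212 - 16 = 196
v = 14
Check: 4² + 14² = 16 + 196 = 212 ✓

212 = 4² + 14²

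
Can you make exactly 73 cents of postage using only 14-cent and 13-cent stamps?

We need non-negative x, y with 14x + 13y = 73.
gcd(14, 13) = 1 divides 73, so integer solutions exist, but checking x = 0..5 shows none with y ≥ 0.
So 73 cannot be made with non-negative stamp counts.

No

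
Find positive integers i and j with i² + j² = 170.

We need to find integers i, j > 0 such that i² + j² = 170.
Trying i = 1: j² = 170 - 1² = 170 - 1 = 169
j = 13
Check: 1² + 13² = 1 + 169 = 170 ✓

170 = 1² + 13²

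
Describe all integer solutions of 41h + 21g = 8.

Step 1: Compute gcd(41, 21) = 1.
Since 1 divides 8, solutions exist.

Step 2: Find a particular solution using extended Euclidean algorithm.
We get h₀ = -8, g₀ = 16.
Check: 41*-8 + 21*16 = 8 = 8 ✓

Step 3: Write the general solution.
h = -8 + (21/1)t = -8 + 21t
g = 16 - (41/1)t = 16 - 41t
for any integer t.

h = -8 + 21t, g = 16 - 41t for integer t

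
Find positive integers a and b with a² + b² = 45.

We need to find integers a, b > 0 such that a² + b² = 45.
Trying a = 3: b² = 45 - 3² = 45 - 9 = 36
b = 6
Check: 3² + 6² = 9 + 36 = 45 ✓

45 = 3² + 6²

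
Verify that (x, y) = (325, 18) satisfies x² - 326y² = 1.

Compute x² = 325² = 105625
Compute 326y² = 326·18² = 326·324 = 105624
x² - 326y² = 105625 - 105624 = 1
Since this equals 1, (325, 18) is a solution.

Yes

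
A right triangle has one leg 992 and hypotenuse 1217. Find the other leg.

a² = c² - b² = 1481089 - 984064 = 497025
a = 705

705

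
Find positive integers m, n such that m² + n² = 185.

Search for m with 185 - m² a perfect square.
m = 4: 185 - 4² = 185 - 16 = 169 = 13² ✓
So m = 4, n = 13.

m = 4, n = 13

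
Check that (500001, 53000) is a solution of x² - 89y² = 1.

Compute x² = 500001² = 250001000001
Compute 89y² = 89·53000² = 89·2809000000 = 250001000000
x² - 89y² = 250001000001 - 250001000000 = 1
Since this equals 1, (500001, 53000) is a solution.

Yes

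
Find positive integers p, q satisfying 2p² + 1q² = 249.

Try small values of p and check whether (249 - 2p²)/1 is a perfect square.
p = 10: 2·10² = 200, so 1q² = 249 - 200 = 49, giving q² = 49, q = 7.
Check: 2·10² + 1·7² = 200 + 49 = 249 ✓

p = 10, q = 7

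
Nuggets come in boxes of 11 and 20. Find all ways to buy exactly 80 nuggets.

We need non-negative integers (x, y) with 11x + 20y = 80.
For each x in 0..7, check if 80 - 11x is a non-negative multiple of 20.
x = 0: 20y = 80, y = 4 ✓

(0 boxes of 11, 4 boxes of 20)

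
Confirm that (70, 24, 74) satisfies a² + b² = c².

Compute a² + b² = 70² + 24² = 4900 + 576 = 5476
Compute c² = 74² = 5476
Since 5476 = 5476, confirmed.

Yes, it is a Pythagorean triple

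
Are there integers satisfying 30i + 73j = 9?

Step 1: Compute gcd(30, 73).
gcd(30, 73) = 1

Step 2: Check divisibility.
Does 1 divide 9? 9 = 1 x 9, so yes.

By the theorem on linear Diophantine equations, 30i + 73j = 9 has integer solutions if and only if gcd(30, 73) divides 9. Since 1 | 9, solutions exist.

Yes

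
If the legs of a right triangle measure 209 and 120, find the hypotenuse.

c² = a² + b² = 209² + 120² = 43681 + 14400 = 58081
c = 241

241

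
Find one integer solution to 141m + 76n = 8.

Step 1: Check solvability.
gcd(141, 76) = 1
Since 1 divides 8, solutions exist.

Step 2: Apply extended Euclidean algorithm to find gcd.
We find integers such that 141*x0 + 76*y0 = 1

Step 3: Scale the particular solution.
Multiply by 8/1 = 8:
m = -56, n = 104

Step 4: Verify.
141*(-56) + 76*(104) = 8 = 8 ✓

m = -56, n = 104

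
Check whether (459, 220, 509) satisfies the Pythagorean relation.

Compute a² + b²:
459² + 220² = 210681 + 48400 = 259081
Compute c²:
509² = 259081
Since 259081 = 259081, it is a Pythagorean triple.

Yes, it is a Pythagorean triple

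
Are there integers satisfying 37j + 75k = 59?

Step 1: Compute gcd(37, 75).
gcd(37, 75) = 1

Step 2: Check divisibility.
Does 1 divide 59? 59 = 1 x 59, so yes.

By the theorem on linear Diophantine equations, 37j + 75k = 59 has integer solutions if and only if gcd(37, 75) divides 59. Since 1 | 59, solutions exist.

Yes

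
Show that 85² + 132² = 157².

Compute a² + b²:
85² + 132² = 7225 + 17424 = 24649
Compute c²:
157² = 24649
Since 24649 = 24649, it is a Pythagorean triple.

Yes, it is a Pythagorean triple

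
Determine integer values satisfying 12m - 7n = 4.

Step 1: Check solvability.
gcd(12, 7) = 1
Since 1 divides 4, solutions exist.

Step 2: Apply extended Euclidean algorithm to find gcd.
We find integers such that 12*x0 + 7*y0 = 1

Step 3: Scale the particular solution.
Multiply by 4/1 = 4:
m = 12, n = 20

Step 4: Verify.
12*(12) - 7*(20) = 4 = 4 ✓

m = 12, n = 20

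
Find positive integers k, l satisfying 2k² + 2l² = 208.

Try small values of k and check whether (208 - 2k²)/2 is a perfect square.
k = 10: 2·10² = 200, so 2l² = 208 - 200 = 8, giving l² = 4, l = 2.
Check: 2·10² + 2·2² = 200 + 8 = 208 ✓

k = 10, l = 2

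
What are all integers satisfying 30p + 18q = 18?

Step 1: Compute gcd(30, 18) = 6.
Since 6 divides 18, solutions exist.

Step 2: Find a particular solution using extended Euclidean algorithm.
We get p₀ = -3, q₀ = 6.
Check: 30*-3 + 18*6 = 18 = 18 ✓

Step 3: Write the general solution.
p = -3 + (18/6)t = -3 + 3t
q = 6 - (30/6)t = 6 - 5t
for any integer t.

p = -3 + 3t, q = 6 - 5t for integer t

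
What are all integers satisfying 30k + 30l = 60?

Step 1: Compute gcd(30, 30) = 30.
Since 30 divides 60, solutions exist.

Step 2: Find a particular solution using extended Euclidean algorithm.
We get k₀ = 0, l₀ = 2.
Check: 30*0 + 30*2 = 60 = 60 ✓

Step 3: Write the general solution.
k = 0 + (30/30)t = 0 + 1t
l = 2 - (30/30)t = 2 - 1t
for any integer t.

k = 0 + 1t, l = 2 - 1t for integer t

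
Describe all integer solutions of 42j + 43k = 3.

Step 1: Compute gcd(42, 43) = 1.
Since 1 divides 3, solutions exist.

Step 2: Find a particular solution using extended Euclidean algorithm.
We get j₀ = -3, k₀ = 3.
Check: 42*-3 + 43*3 = 3 = 3 ✓

Step 3: Write the general solution.
j = -3 + (43/1)t = -3 + 43t
k = 3 - (42/1)t = 3 - 42t
for any integer t.

j = -3 + 43t, k = 3 - 42t for integer t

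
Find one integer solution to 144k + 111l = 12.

Step 1: Check solvability.
gcd(144, 111) = 3
Since 3 divides 12, solutions exist.

Step 2: Apply extended Euclidean algorithm to find gcd.
We find integers such that 144*x0 + 111*y0 = 3

Step 3: Scale the particular solution.
Multiply by 12/3 = 4:
k = -40, l = 52

Step 4: Verify.
144*(-40) + 111*(52) = 12 = 12 ✓

k = -40, l = 52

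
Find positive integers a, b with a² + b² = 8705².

We need a² + b² = 8705² = 75777025.
Trying: 295² + 8700² = 87025 + 75690000 = 75777025 ✓

(295, 8700, 8705)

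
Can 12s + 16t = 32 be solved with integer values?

Step 1: Compute gcd(12, 16).
gcd(12, 16) = 4

Step 2: Check divisibility.
Does 4 divide 32? 32 = 4 x 8, so yes.

By the theorem on linear Diophantine equations, 12s + 16t = 32 has integer solutions if and only if gcd(12, 16) divides 32. Since 4 | 32, solutions exist.

Yes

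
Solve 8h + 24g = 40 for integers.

Step 1: Check solvability.
gcd(8, 24) = 8
Since 8 divides 40, solutions exist.

Step 2: Apply extended Euclidean algorithm to find gcd.
We find integers such that 8*x0 + 24*y0 = 8

Step 3: Scale the particular solution.
Multiply by 40/8 = 5:
h = 5, g = 0

Step 4: Verify.
8*(5) + 24*(0) = 40 = 40 ✓

h = 5, g = 0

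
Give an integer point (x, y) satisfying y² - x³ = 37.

Try small integer x values and check whether x³ + 37 is a perfect square.
x = -1: x³ + 37 = -1³ + 37 = -1 + 37 = 36
Is 36 a perfect square? 6² = 36 ✓
So (x, y) = (-1, 6) is a solution.

x = -1, y = 6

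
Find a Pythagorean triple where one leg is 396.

We need the other leg and hypotenuse such that 396² + x² = c².
Take x = 403, c = 565: 396² + 403² = 156816 + 162409 = 319225 = 565² ✓
Triple: (403, 396, 565)

(403, 396, 565)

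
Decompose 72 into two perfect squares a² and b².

We need to find integers a, b > 0 such that a² + b² = 72.
Trying a = 6: b² = 72 - 6² = 72 - 36 = 36
b = 6
Check: 6² + 6² = 36 + 36 = 72 ✓

72 = 6² + 6²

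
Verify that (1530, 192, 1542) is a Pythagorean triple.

Compute a² + b²:
1530² + 192² = 2340900 + 36864 = 2377764
Compute c²:
1542² = 2377764
Since 2377764 = 2377764, it is a Pythagorean triple.

Yes, it is a Pythagorean triple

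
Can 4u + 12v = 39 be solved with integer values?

Step 1: Compute gcd(4, 12).
gcd(4, 12) = 4

Step 2: Check divisibility.
Does 4 divide 39? 39 = 4 x 9 + 3, so no.

By the theorem on linear Diophantine equations, 4u + 12v = 39 has integer solutions if and only if gcd(4, 12) divides 39. Since 4 does not divide 39, no solutions exist.

No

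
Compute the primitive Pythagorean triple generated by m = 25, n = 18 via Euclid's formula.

a = m² - n² = 625 - 324 = 301
b = 2mn = 2·25·18 = 900
c = m² + n² = 625 + 324 = 949
Verify: 301² + 900² = 90601 + 810000 = 900601 = 949² ✓

(301, 900, 949)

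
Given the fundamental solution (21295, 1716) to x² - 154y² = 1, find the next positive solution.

Solutions to x² - Dy² = 1 are generated by powers of (x₀ + y₀√D).
The next solution satisfies x₁ + y₁√154 = (x₀ + y₀√154)², giving:
x₁ = x₀² + 154y₀² = 21295² + 154·1716² = 453477025 + 453477024 = 906954049
y₁ = 2x₀y₀ = 2·21295·1716 = 73084440

Verify: 906954049² - 154·73084440² = 822565646997494401 - 822565646997494400 = 1 ✓

x = 906954049, y = 73084440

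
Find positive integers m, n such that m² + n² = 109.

Search for m with 109 - m² a perfect square.
m = 3: 109 - 3² = 109 - 9 = 100 = 10² ✓
So m = 3, n = 10.

m = 3, n = 10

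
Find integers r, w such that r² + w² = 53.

We need to find integers r, w > 0 such that r² + w² = 53.
Trying r = 2: w² = 53 - 2² = 53 - 4 = 49
w = 7
Check: 2² + 7² = 4 + 49 = 53 ✓

53 = 2² + 7²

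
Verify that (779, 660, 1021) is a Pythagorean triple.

Compute a² + b² = 779² + 660² = 606841 + 435600 = 1042441
Compute c² = 1021² = 1042441
Since 1042441 = 1042441, confirmed.

Yes, it is a Pythagorean triple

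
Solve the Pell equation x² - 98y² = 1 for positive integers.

We seek the smallest positive integers (x, y) with x² - 98y² = 1, i.e., x² = 98y² + 1.
Try successive y values:
y = 1: x² = 98·1² + 1 = 99, not a perfect square
y = 2: x² = 98·2² + 1 = 393, not a perfect square
y = 3: x² = 98·3² + 1 = 883, not a perfect square
... continuing the search (or via continued fractions) ...
y = 10: x² = 98·10² + 1 = 9801, x = 99 ✓

Verify: 99² - 98·10² = 9801 - 9800 = 1 ✓

x = 99, y = 10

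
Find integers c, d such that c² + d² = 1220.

We need to find integers c, d > 0 such that c² + d² = 1220.
Trying c = 8: d² = 1220 - 8² = 1220 - 64 = 1156
d = 34
Check: 8² + 34² = 64 + 1156 = 1220 ✓

1220 = 8² + 34²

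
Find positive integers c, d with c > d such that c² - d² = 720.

Factor: c² - d² = (c+d)(c-d) = 720.
We need two factors of 720 with the same parity.
Use c+d = 360 and c-d = 2 (product 360·2 = 720).
Adding: 2c = 362, so c = 181.
Subtracting: 2d = 358, so d = 179.
Check: 181² - 179² = 32761 - 32041 = 720 ✓

c = 181, d = 179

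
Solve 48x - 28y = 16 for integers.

Step 1: Check solvability.
gcd(48, 28) = 4
Since 4 divides 16, solutions exist.

Step 2: Apply extended Euclidean algorithm to find gcd.
We find integers such that 48*x0 + 28*y0 = 4

Step 3: Scale the particular solution.
Multiply by 16/4 = 4:
x = 12, y = 20

Step 4: Verify.
48*(12) - 28*(20) = 16 = 16 ✓

x = 12, y = 20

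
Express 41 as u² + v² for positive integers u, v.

We need to find integers u, v > 0 such that u² + v² = 41.
Trying u = 4: v² = 41 - 4² = 41 - 16 = 25
v = 5
Check: 4² + 5² = 16 + 25 = 41 ✓

41 = 4² + 5²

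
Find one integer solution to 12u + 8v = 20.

Step 1: Check solvability.
gcd(12, 8) = 4
Since 4 divides 20, solutions exist.

Step 2: Apply extended Euclidean algorithm to find gcd.
We find integers such that 12*x0 + 8*y0 = 4

Step 3: Scale the particular solution.
Multiply by 20/4 = 5:
u = 5, v = -5

Step 4: Verify.
12*(5) + 8*(-5) = 20 = 20 ✓

u = 5, v = -5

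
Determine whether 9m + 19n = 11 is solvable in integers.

Step 1: Compute gcd(9, 19).
gcd(9, 19) = 1

Step 2: Check divisibility.
Does 1 divide 11? 11 = 1 x 11, so yes.

By the theorem on linear Diophantine equations, 9m + 19n = 11 has integer solutions if and only if gcd(9, 19) divides 11. Since 1 | 11, solutions exist.

Yes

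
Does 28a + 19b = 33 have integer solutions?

Step 1: Compute gcd(28, 19).
gcd(28, 19) = 1

Step 2: Check divisibility.
Does 1 divide 33? 33 = 1 x 33, so yes.

By the theorem on linear Diophantine equations, 28a + 19b = 33 has integer solutions if and only if gcd(28, 19) divides 33. Since 1 | 33, solutions exist.

Yes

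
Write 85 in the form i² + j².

We need to find integers i, j > 0 such that i² + j² = 85.
Trying i = 2: j² = 85 - 2² = 85 - 4 = 81
j = 9
Check: 2² + 9² = 4 + 81 = 85 ✓

85 = 2² + 9²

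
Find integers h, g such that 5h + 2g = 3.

Step 1: Check solvability.
gcd(5, 2) = 1
Since 1 divides 3, solutions exist.

Step 2: Apply extended Euclidean algorithm to find gcd.
We find integers such that 5*x0 + 2*y0 = 1

Step 3: Scale the particular solution.
Multiply by 3/1 = 3:
h = 3, g = -6

Step 4: Verify.
5*(3) + 2*(-6) = 3 = 3 ✓

h = 3, g = -6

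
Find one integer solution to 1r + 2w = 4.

Step 1: Check solvability.
gcd(1, 2) = 1
Since 1 divides 4, solutions exist.

Step 2: Apply extended Euclidean algorithm to find gcd.
We find integers such that 1*x0 + 2*y0 = 1

Step 3: Scale the particular solution.
Multiply by 4/1 = 4:
r = 4, w = 0

Step 4: Verify.
1*(4) + 2*(0) = 4 = 4 ✓

r = 4, w = 0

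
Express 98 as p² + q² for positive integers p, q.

We need to find integers p, q > 0 such that p² + q² = 98.
Trying p = 7: q² = 98 - 7² = 98 - 49 = 49
q = 7
Check: 7² + 7² = 49 + 49 = 98 ✓

98 = 7² + 7²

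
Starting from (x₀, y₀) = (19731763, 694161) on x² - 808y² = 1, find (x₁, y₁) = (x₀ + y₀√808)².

Solutions to x² - Dy² = 1 are generated by powers of (x₀ + y₀√D).
The next solution satisfies x₁ + y₁√808 = (x₀ + y₀√808)², giving:
x₁ = x₀² + 808y₀² = 19731763² + 808·694161² = 389342471088169 + 389342471088168 = 778684942176337
y₁ = 2x₀y₀ = 2·19731763·694161 = 27394040671686

Verify: 778684942176337² - 808·27394040671686² = 606350239172165297266002737569 - 606350239172165297266002737568 = 1 ✓

x = 778684942176337, y = 27394040671686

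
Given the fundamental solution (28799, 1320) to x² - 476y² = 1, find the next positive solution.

Solutions to x² - Dy² = 1 are generated by powers of (x₀ + y₀√D).
The next solution satisfies x₁ + y₁√476 = (x₀ + y₀√476)², giving:
x₁ = x₀² + 476y₀² = 28799² + 476·1320² = 829382401 + 829382400 = 1658764801
y₁ = 2x₀y₀ = 2·28799·1320 = 76029360

Verify: 1658764801² - 476·76029360² = 2751500665036569601 - 2751500665036569600 = 1 ✓

x = 1658764801, y = 76029360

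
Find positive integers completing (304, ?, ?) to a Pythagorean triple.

We need the other leg and hypotenuse such that 304² + x² = c².
Take x = 690, c = 754: 304² + 690² = 92416 + 476100 = 568516 = 754² ✓
Triple: (690, 304, 754)

(690, 304, 754)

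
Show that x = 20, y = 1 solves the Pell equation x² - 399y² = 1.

Compute x² = 20² = 400
Compute 399y² = 399·1² = 399·1 = 399
x² - 399y² = 400 - 399 = 1
Since this equals 1, (20, 1) is a solution.

Yes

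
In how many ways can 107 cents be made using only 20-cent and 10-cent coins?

We need non-negative integers (x, y) with 20x + 10y = 107.
For each x from 0 to 5, check if (107 - 20x) is a non-negative multiple of 10.
Solutions (x, y): none
Count: 0

0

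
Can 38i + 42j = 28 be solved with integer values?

Step 1: Compute gcd(38, 42).
gcd(38, 42) = 2

Step 2: Check divisibility.
Does 2 divide 28? 28 = 2 x 14, so yes.

By the theorem on linear Diophantine equations, 38i + 42j = 28 has integer solutions if and only if gcd(38, 42) divides 28. Since 2 | 28, solutions exist.

Yes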